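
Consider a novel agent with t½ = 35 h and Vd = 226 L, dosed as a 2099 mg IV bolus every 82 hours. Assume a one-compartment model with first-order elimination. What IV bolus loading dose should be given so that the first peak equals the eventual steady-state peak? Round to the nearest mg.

f = (1/2)^(82/35) ≈ 0.197120; accumulation ratio R = 1/(1−f) ≈ 1.24552.
Loading dose to hit Cmax,ss on first dose: D_load = D_maint·R ≈ 2099 × 1.24552 ≈ 2614.35 mg.

2614 mg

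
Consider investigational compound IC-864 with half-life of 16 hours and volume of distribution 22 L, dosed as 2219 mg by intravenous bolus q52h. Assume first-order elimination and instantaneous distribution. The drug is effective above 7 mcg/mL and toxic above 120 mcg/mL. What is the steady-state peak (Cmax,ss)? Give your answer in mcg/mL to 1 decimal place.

k = ln2/t½ = ln2/16 ≈ 0.043322 h⁻¹; fraction remaining f = e^(−kτ) = e^(−0.043322×52) ≈ 0.1051.
At steady state, accumulation factor R = 1/(1 − e^(−kτ)) ≈ 1.1174.
Each bolus raises the concentration by D/Vd = 2219/22 ≈ 100.864 mcg/mL.
Steady-state peak Cmax,ss = C₀·R ≈ 100.864 × 1.1174 ≈ 112.705 mcg/mL.
Peak 112.7 mcg/mL vs MTC 120 mcg/mL: below toxic threshold.

112.7 mcg/mL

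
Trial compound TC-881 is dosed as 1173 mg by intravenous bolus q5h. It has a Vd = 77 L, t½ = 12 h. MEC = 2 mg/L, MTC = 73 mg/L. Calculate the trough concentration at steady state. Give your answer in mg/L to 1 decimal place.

τ/t½ = 5/12 ≈ 0.41667, so fraction remaining f = (1/2)^(5/12) ≈ 0.7492.
Single-dose peak C₀ = D/Vd = 1173/77 ≈ 15.234 mg/L.
Steady-state trough Cmin,ss = C₀·f/(1−f) ≈ 15.234 × 0.7492/0.2508 ≈ 45.508 mg/L.
Trough 45.5 mg/L vs MEC 2 mg/L: adequate.

45.5 mg/L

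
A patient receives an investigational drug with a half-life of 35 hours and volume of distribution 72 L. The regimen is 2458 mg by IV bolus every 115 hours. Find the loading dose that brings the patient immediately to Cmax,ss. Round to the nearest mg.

f = (1/2)^(115/35) ≈ 0.102542; accumulation ratio R = 1/(1−f) ≈ 1.11426.
Loading dose to hit Cmax,ss on first dose: D_load = D_maint·R ≈ 2458 × 1.11426 ≈ 2738.85 mg.

2739 mg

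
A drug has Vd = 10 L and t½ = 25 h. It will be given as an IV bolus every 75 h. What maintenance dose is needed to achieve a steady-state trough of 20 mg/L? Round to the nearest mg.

τ/t½ = 75/25 ≈ 3, so f = (1/2)^(75/25) ≈ 0.125000.
Cmin,ss = (D/Vd)·f/(1−f), so D = Cmin,ss·Vd·(1−f)/f.
D = 20 × 10 × (1−f)/f ≈ 20 × 10 × 7.00000 ≈ 1400.00 mg.

1400 mg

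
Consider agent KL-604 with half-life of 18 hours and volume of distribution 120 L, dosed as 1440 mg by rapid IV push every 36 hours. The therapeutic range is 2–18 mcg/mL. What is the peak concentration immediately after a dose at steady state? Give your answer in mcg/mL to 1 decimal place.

τ = 36 h = 2 half-lives, so f = (1/2)^2 = 0.25.
At steady state, R = 1/(1 − 0.25) = 4/3.
Single-dose peak C₀ = D/Vd = 1440/120 = 12 mcg/mL.
Steady-state peak Cmax,ss = C₀·R = 12 × 4/3 ≈ 16.000 mcg/mL.
Peak 16.0 mcg/mL vs MTC 18 mcg/mL: below toxic threshold.

16.0 mcg/mL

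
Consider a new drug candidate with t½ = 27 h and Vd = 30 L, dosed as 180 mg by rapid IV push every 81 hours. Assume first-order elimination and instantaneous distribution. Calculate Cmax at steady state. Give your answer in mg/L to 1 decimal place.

6.9 mg/L

The dosing interval is 3 half-lives, so f = 2^(−3) = 0.125.
At steady state, R = 1/(1 − 0.125) = 8/7.
Single-dose peak C₀ = D/Vd = 180/30 = 6 mg/L.
Steady-state peak Cmax,ss = C₀·R = 6 × 8/7 ≈ 6.857 mg/L.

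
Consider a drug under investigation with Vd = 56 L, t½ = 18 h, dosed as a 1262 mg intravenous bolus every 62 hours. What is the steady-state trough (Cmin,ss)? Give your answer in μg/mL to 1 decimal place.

k = ln2/t½ = ln2/18 ≈ 0.038508 h⁻¹; fraction remaining f = e^(−kτ) = e^(−0.038508×62) ≈ 0.0919.
At steady state, accumulation factor R = 1/(1 − e^(−kτ)) ≈ 1.1012.
Single-dose peak C₀ = D/Vd = 1262/56 ≈ 22.536 μg/mL.
Cmax,ss = C₀/(1 − f) ≈ 22.536/0.9081 ≈ 24.817 μg/mL.
One interval later, Cmin,ss = Cmax,ss·e^(−kτ) ≈ 24.817 × 0.0919 ≈ 2.281 μg/mL.

2.3 μg/mL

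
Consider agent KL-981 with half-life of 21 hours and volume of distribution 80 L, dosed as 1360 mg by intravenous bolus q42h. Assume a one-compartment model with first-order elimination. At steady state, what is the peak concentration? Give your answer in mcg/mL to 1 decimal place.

22.7 mcg/mL

The dosing interval is 2 half-lives, so f = 2^(−2) = 0.25.
Accumulation ratio R = 1/(1 − f) = 1/0.75 = 4/3.
Single-dose peak C₀ = D/Vd = 1360/80 = 17 mcg/mL.
Steady-state peak Cmax,ss = C₀·R = 17 × 4/3 ≈ 22.667 mcg/mL.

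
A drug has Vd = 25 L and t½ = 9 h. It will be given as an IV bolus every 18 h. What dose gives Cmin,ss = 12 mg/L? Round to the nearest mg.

900 mg

τ/t½ = 18/9 ≈ 2, so f = (1/2)^(18/9) ≈ 0.250000.
Cmin,ss = (D/Vd)·f/(1−f), so D = Cmin,ss·Vd·(1−f)/f.
D = 12 × 25 × (1−f)/f ≈ 12 × 25 × 3.00000 ≈ 900.00 mg.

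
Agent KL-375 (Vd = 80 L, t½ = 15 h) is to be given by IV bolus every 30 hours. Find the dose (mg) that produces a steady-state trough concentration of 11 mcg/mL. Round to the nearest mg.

τ/t½ = 30/15 ≈ 2, so f = (1/2)^(30/15) ≈ 0.250000.
Cmin,ss = (D/Vd)·f/(1−f), so D = Cmin,ss·Vd·(1−f)/f.
D = 11 × 80 × (1−f)/f ≈ 11 × 80 × 3.00000 ≈ 2640.00 mg.

2640 mg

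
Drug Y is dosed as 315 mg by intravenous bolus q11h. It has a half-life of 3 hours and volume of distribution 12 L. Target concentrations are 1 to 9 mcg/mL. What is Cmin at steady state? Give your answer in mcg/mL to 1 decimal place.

2.2 mcg/mL

τ/t½ = 11/3 ≈ 3.6667, so fraction remaining f = (1/2)^(11/3) ≈ 0.0787.
At steady state, accumulation factor R = 1/(1 − e^(−kτ)) ≈ 1.0854.
Each bolus raises the concentration by D/Vd = 315/12 ≈ 26.250 mcg/mL.
Cmax,ss = C₀/(1 − f) ≈ 26.250/0.9213 ≈ 28.492 mcg/mL.
One interval later, Cmin,ss = Cmax,ss·e^(−kτ) ≈ 28.492 × 0.0787 ≈ 2.242 mcg/mL.
Trough 2.2 mcg/mL vs MEC 1 mcg/mL: adequate.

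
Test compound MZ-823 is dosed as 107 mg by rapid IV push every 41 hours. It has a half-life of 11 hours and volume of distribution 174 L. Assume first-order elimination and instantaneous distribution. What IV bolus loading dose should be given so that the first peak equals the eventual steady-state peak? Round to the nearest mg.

f = (1/2)^(41/11) ≈ 0.075506; accumulation ratio R = 1/(1−f) ≈ 1.08167.
Loading dose to hit Cmax,ss on first dose: D_load = D_maint·R ≈ 107 × 1.08167 ≈ 115.74 mg.

116 mg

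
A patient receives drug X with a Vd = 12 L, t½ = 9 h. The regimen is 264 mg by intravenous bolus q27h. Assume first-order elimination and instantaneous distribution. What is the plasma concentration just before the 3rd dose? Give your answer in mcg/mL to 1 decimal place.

f = (1/2)^(τ/t½) = (1/2)^(27/9) ≈ 0.1250.
C₀ = D/Vd = 264/12 ≈ 22.000 mcg/mL.
Before the 3rd dose, 2 doses have been given. Superposition: Cmin = C₀·(f + f²).
≈ 22.000 × (0.1250 + 0.0156) ≈ 22.000 × 0.1406 ≈ 3.093 mcg/mL.

3.1 mcg/mL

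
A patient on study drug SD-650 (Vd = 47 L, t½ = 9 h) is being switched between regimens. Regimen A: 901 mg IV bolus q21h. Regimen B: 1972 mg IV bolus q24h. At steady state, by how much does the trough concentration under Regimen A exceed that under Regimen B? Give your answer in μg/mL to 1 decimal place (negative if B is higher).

Regimen A: f = (1/2)^(21/9) ≈ 0.1984; Cmin,ss = (901/47)·f/(1−f) ≈ 4.745 μg/mL.
Regimen B: f = (1/2)^(24/9) ≈ 0.1575; Cmin,ss = (1972/47)·f/(1−f) ≈ 7.844 μg/mL.
Difference ≈ 4.745 − 7.844 ≈ -3.099 μg/mL.

-3.1 μg/mL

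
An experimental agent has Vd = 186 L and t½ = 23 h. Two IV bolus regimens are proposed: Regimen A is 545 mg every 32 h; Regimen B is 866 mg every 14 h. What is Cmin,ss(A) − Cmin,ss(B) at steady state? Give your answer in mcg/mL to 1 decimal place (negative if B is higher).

Regimen A: f = (1/2)^(32/23) ≈ 0.3812; Cmin,ss = (545/186)·f/(1−f) ≈ 1.805 mcg/mL.
Regimen B: f = (1/2)^(14/23) ≈ 0.6558; Cmin,ss = (866/186)·f/(1−f) ≈ 8.871 mcg/mL.
Difference ≈ 1.805 − 8.871 ≈ -7.066 mcg/mL.

-7.1 mcg/mL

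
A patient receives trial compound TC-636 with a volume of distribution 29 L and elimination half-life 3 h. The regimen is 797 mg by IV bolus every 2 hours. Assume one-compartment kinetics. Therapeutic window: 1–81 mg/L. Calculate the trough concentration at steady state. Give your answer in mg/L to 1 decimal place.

k = ln2/t½ = ln2/3 ≈ 0.231049 h⁻¹; fraction remaining f = e^(−kτ) = e^(−0.231049×2) ≈ 0.6300.
Accumulation ratio R = 1/(1 − f) ≈ 1/0.3700 ≈ 2.7027.
Single-dose peak C₀ = D/Vd = 797/29 ≈ 27.483 mg/L.
Cmax,ss = C₀/(1 − f) ≈ 27.483/0.3700 ≈ 74.278 mg/L.
Steady-state trough Cmin,ss = Cmax,ss·f ≈ 74.278 × 0.6300 ≈ 46.795 mg/L.
Trough 46.8 mg/L vs MEC 1 mg/L: adequate.

46.8 mg/L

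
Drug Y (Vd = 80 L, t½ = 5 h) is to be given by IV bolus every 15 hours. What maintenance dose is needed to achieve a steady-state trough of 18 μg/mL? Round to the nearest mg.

10080 mg

τ/t½ = 15/5 ≈ 3, so f = (1/2)^(15/5) ≈ 0.125000.
Cmin,ss = (D/Vd)·f/(1−f), so D = Cmin,ss·Vd·(1−f)/f.
D = 18 × 80 × (1−f)/f ≈ 18 × 80 × 7.00000 ≈ 10080.00 mg.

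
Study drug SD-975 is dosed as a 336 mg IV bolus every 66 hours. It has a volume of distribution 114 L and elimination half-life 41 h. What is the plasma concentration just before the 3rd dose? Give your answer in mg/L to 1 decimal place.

1.3 mg/L

f = (1/2)^(τ/t½) = (1/2)^(66/41) ≈ 0.3277.
C₀ = D/Vd = 336/114 ≈ 2.947 mg/L.
Before the 3rd dose, 2 doses have been given. Superposition: Cmin = C₀·(f + f²).
≈ 2.947 × (0.3277 + 0.1074) ≈ 2.947 × 0.4351 ≈ 1.282 mg/L.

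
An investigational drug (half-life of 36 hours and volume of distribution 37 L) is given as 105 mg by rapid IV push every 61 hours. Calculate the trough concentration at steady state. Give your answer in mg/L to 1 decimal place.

k = ln2/t½ = ln2/36 ≈ 0.019254 h⁻¹; fraction remaining f = e^(−kτ) = e^(−0.019254×61) ≈ 0.3090.
At steady state, accumulation factor R = 1/(1 − e^(−kτ)) ≈ 1.4472.
Each bolus raises the concentration by D/Vd = 105/37 ≈ 2.838 mg/L.
Steady-state peak Cmax,ss = C₀·R ≈ 2.838 × 1.4472 ≈ 4.107 mg/L.
One interval later, Cmin,ss = Cmax,ss·e^(−kτ) ≈ 4.107 × 0.3090 ≈ 1.269 mg/L.

1.3 mg/L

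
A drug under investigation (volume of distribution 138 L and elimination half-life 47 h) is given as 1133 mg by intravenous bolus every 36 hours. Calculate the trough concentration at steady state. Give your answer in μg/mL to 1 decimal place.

11.7 μg/mL

Over one 36-h interval, 36/47 ≈ 0.76596 half-lives elapse, leaving f ≈ 0.5881 of each dose.
Accumulation ratio R = 1/(1 − f) ≈ 1/0.4119 ≈ 2.4278.
Single-dose peak C₀ = D/Vd = 1133/138 ≈ 8.210 μg/mL.
Steady-state peak Cmax,ss = C₀·R ≈ 8.210 × 2.4278 ≈ 19.932 μg/mL.
Steady-state trough Cmin,ss = Cmax,ss·f ≈ 19.932 × 0.5881 ≈ 11.722 μg/mL.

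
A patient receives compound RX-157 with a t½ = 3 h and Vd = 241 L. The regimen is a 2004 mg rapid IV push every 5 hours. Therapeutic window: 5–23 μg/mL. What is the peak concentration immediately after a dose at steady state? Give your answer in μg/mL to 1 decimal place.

Over one 5-h interval, 5/3 ≈ 1.6667 half-lives elapse, leaving f ≈ 0.3150 of each dose.
Accumulation ratio R = 1/(1 − f) ≈ 1/0.6850 ≈ 1.4599.
Single-dose peak C₀ = D/Vd = 2004/241 ≈ 8.315 μg/mL.
Cmax,ss = C₀/(1 − f) ≈ 8.315/0.6850 ≈ 12.139 μg/mL.
Peak 12.1 μg/mL vs MTC 23 μg/mL: below toxic threshold.

12.1 μg/mL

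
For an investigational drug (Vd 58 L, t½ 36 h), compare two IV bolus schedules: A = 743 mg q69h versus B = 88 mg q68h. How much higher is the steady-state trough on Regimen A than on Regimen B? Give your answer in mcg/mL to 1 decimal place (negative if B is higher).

Regimen A: f = (1/2)^(69/36) ≈ 0.2649; Cmin,ss = (743/58)·f/(1−f) ≈ 4.616 mcg/mL.
Regimen B: f = (1/2)^(68/36) ≈ 0.2700; Cmin,ss = (88/58)·f/(1−f) ≈ 0.561 mcg/mL.
Difference ≈ 4.616 − 0.561 ≈ 4.055 mcg/mL.

4.1 mcg/mL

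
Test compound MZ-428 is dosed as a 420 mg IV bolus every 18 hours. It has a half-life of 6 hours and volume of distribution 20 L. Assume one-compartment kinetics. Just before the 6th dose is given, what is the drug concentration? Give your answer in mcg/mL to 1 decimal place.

f = (1/2)^(τ/t½) = (1/2)^(18/6) ≈ 0.1250.
C₀ = D/Vd = 420/20 ≈ 21.000 mcg/mL.
Before the 6th dose, 5 doses have been given. Superposition: Cmin = C₀·(f + f² + … + f^5).
≈ 21.000 × (0.1250 + 0.0156 + 0.0020 + 0.0002 + 0.0000) ≈ 21.000 × 0.1428 ≈ 2.999 mcg/mL.

3.0 mcg/mL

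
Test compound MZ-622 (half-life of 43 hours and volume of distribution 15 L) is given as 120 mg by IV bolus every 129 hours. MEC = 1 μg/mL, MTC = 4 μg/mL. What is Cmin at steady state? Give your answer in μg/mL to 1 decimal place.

1.1 μg/mL

τ = 129 h = 3 half-lives, so f = (1/2)^3 = 0.125.
Accumulation ratio R = 1/(1 − f) = 1/0.875 = 8/7.
Single-dose peak C₀ = D/Vd = 120/15 = 8 μg/mL.
Steady-state peak Cmax,ss = C₀·R = 8 × 8/7 ≈ 9.143 μg/mL.
Steady-state trough Cmin,ss = Cmax,ss·f ≈ 9.143 × 0.125 ≈ 1.143 μg/mL.
Trough 1.1 μg/mL vs MEC 1 μg/mL: adequate.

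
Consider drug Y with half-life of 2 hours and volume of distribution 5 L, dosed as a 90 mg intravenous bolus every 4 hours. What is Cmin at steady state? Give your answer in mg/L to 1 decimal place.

6.0 mg/L

The dosing interval is 2 half-lives, so f = 2^(−2) = 0.25.
Accumulation ratio R = 1/(1 − f) = 1/0.75 = 4/3.
Single-dose peak C₀ = D/Vd = 90/5 = 18 mg/L.
Steady-state peak Cmax,ss = C₀·R = 18 × 4/3 ≈ 24.000 mg/L.
Steady-state trough Cmin,ss = Cmax,ss·f ≈ 24.000 × 0.25 ≈ 6.000 mg/L.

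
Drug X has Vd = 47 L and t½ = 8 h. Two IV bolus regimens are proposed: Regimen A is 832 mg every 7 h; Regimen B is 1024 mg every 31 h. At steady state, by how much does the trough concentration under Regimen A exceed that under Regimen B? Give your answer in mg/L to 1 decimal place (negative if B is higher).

19.6 mg/L

Regimen A: f = (1/2)^(7/8) ≈ 0.5453; Cmin,ss = (832/47)·f/(1−f) ≈ 21.229 mg/L.
Regimen B: f = (1/2)^(31/8) ≈ 0.0682; Cmin,ss = (1024/47)·f/(1−f) ≈ 1.595 mg/L.
Difference ≈ 21.229 − 1.595 ≈ 19.634 mg/L.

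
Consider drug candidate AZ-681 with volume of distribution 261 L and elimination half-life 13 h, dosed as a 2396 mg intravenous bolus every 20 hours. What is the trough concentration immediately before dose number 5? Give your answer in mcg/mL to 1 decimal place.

4.8 mcg/mL

f = (1/2)^(τ/t½) = (1/2)^(20/13) ≈ 0.3443.
C₀ = D/Vd = 2396/261 ≈ 9.180 mcg/mL.
Before the 5th dose, 4 doses have been given. Superposition: Cmin = C₀·(f + f² + … + f^4).
≈ 9.180 × (0.3443 + 0.1185 + 0.0408 + 0.0141) ≈ 9.180 × 0.5177 ≈ 4.752 mcg/mL.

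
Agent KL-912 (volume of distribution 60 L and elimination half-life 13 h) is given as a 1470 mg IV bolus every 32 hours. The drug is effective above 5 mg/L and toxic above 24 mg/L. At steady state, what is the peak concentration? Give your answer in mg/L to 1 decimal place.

Over one 32-h interval, 32/13 ≈ 2.4615 half-lives elapse, leaving f ≈ 0.1816 of each dose.
At steady state, accumulation factor R = 1/(1 − e^(−kτ)) ≈ 1.2219.
Single-dose peak C₀ = D/Vd = 1470/60 ≈ 24.500 mg/L.
Steady-state peak Cmax,ss = C₀·R ≈ 24.500 × 1.2219 ≈ 29.937 mg/L.
Peak 29.9 mg/L vs MTC 24 mg/L: exceeds toxic threshold.

29.9 mg/L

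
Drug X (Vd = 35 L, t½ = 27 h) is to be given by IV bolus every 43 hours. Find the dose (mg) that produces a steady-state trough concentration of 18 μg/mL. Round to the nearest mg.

τ/t½ = 43/27 ≈ 1.5926, so f = (1/2)^(43/27) ≈ 0.331575.
Cmin,ss = (D/Vd)·f/(1−f), so D = Cmin,ss·Vd·(1−f)/f.
D = 18 × 35 × (1−f)/f ≈ 18 × 35 × 2.01591 ≈ 1270.02 mg.

1270 mg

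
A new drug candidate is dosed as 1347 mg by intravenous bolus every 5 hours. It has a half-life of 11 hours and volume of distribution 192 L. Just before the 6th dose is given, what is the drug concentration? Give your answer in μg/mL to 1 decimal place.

15.0 μg/mL

f = (1/2)^(τ/t½) = (1/2)^(5/11) ≈ 0.7297.
C₀ = D/Vd = 1347/192 ≈ 7.016 μg/mL.
Before the 6th dose, 5 doses have been given. Superposition: Cmin = C₀·(f + f² + … + f^5).
≈ 7.016 × (0.7297 + 0.5325 + 0.3885 + 0.2835 + 0.2069) ≈ 7.016 × 2.1411 ≈ 15.022 μg/mL.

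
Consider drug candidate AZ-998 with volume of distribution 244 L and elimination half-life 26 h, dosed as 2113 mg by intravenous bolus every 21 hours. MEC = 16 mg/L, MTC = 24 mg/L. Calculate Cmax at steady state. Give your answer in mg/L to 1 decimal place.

20.2 mg/L

k = ln2/t½ = ln2/26 ≈ 0.026660 h⁻¹; fraction remaining f = e^(−kτ) = e^(−0.026660×21) ≈ 0.5713.
Accumulation ratio R = 1/(1 − f) ≈ 1/0.4287 ≈ 2.3326.
Single-dose peak C₀ = D/Vd = 2113/244 ≈ 8.660 mg/L.
Steady-state peak Cmax,ss = C₀·R ≈ 8.660 × 2.3326 ≈ 20.200 mg/L.
Peak 20.2 mg/L vs MTC 24 mg/L: below toxic threshold.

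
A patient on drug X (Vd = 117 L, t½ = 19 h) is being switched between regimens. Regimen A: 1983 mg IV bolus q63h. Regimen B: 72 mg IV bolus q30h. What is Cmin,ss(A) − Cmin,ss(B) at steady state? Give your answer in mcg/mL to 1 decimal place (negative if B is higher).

Regimen A: f = (1/2)^(63/19) ≈ 0.1004; Cmin,ss = (1983/117)·f/(1−f) ≈ 1.892 mcg/mL.
Regimen B: f = (1/2)^(30/19) ≈ 0.3347; Cmin,ss = (72/117)·f/(1−f) ≈ 0.310 mcg/mL.
Difference ≈ 1.892 − 0.310 ≈ 1.582 mcg/mL.

1.6 mcg/mL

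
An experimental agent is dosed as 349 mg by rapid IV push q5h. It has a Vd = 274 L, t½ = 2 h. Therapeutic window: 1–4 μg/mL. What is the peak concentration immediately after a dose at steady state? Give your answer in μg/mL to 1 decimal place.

1.5 μg/mL

k = ln2/t½ = ln2/2 ≈ 0.346574 h⁻¹; fraction remaining f = e^(−kτ) = e^(−0.346574×5) ≈ 0.1768.
At steady state, accumulation factor R = 1/(1 − e^(−kτ)) ≈ 1.2148.
Each bolus raises the concentration by D/Vd = 349/274 ≈ 1.274 μg/mL.
Steady-state peak Cmax,ss = C₀·R ≈ 1.274 × 1.2148 ≈ 1.548 μg/mL.
Peak 1.5 μg/mL vs MTC 4 μg/mL: below toxic threshold.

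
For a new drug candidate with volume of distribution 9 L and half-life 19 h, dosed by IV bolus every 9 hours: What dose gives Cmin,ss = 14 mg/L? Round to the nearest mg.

49 mg

τ/t½ = 9/19 ≈ 0.47368, so f = (1/2)^(9/19) ≈ 0.720123.
Cmin,ss = (D/Vd)·f/(1−f), so D = Cmin,ss·Vd·(1−f)/f.
D = 14 × 9 × (1−f)/f ≈ 14 × 9 × 0.38865 ≈ 48.97 mg.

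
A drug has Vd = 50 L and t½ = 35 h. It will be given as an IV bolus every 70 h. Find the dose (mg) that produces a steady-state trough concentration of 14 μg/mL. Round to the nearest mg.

2100 mg

τ/t½ = 70/35 ≈ 2, so f = (1/2)^(70/35) ≈ 0.250000.
Cmin,ss = (D/Vd)·f/(1−f), so D = Cmin,ss·Vd·(1−f)/f.
D = 14 × 50 × (1−f)/f ≈ 14 × 50 × 3.00000 ≈ 2100.00 mg.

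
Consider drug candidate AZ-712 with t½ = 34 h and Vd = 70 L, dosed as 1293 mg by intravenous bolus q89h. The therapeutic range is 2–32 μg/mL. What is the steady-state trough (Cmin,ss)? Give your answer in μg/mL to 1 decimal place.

3.6 μg/mL

Over one 89-h interval, 89/34 ≈ 2.6176 half-lives elapse, leaving f ≈ 0.1629 of each dose.
Single-dose peak C₀ = D/Vd = 1293/70 ≈ 18.471 μg/mL.
Steady-state trough Cmin,ss = C₀·f/(1−f) ≈ 18.471 × 0.1629/0.8371 ≈ 3.594 μg/mL.
Trough 3.6 μg/mL vs MEC 2 μg/mL: adequate.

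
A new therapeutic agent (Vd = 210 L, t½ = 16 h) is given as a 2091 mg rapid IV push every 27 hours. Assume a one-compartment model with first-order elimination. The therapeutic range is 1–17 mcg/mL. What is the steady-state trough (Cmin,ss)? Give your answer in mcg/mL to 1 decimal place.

4.5 mcg/mL

k = ln2/t½ = ln2/16 ≈ 0.043322 h⁻¹; fraction remaining f = e^(−kτ) = e^(−0.043322×27) ≈ 0.3105.
Single-dose peak C₀ = D/Vd = 2091/210 ≈ 9.957 mcg/mL.
Steady-state trough Cmin,ss = C₀·f/(1−f) ≈ 9.957 × 0.3105/0.6895 ≈ 4.484 mcg/mL.
Trough 4.5 mcg/mL vs MEC 1 mcg/mL: adequate.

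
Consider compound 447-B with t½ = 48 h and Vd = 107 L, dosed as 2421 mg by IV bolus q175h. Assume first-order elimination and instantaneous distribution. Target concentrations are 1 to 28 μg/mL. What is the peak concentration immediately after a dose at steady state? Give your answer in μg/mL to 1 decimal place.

24.6 μg/mL

Over one 175-h interval, 175/48 ≈ 3.6458 half-lives elapse, leaving f ≈ 0.0799 of each dose.
Accumulation ratio R = 1/(1 − f) ≈ 1/0.9201 ≈ 1.0868.
Each bolus raises the concentration by D/Vd = 2421/107 ≈ 22.626 μg/mL.
Steady-state peak Cmax,ss = C₀·R ≈ 22.626 × 1.0868 ≈ 24.590 μg/mL.
Peak 24.6 μg/mL vs MTC 28 μg/mL: below toxic threshold.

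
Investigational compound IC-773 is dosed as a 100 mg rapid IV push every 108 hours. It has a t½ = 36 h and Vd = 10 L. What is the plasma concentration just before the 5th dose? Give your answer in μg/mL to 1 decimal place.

1.4 μg/mL

f = (1/2)^(τ/t½) = (1/2)^(108/36) ≈ 0.1250.
C₀ = D/Vd = 100/10 ≈ 10.000 μg/mL.
Before the 5th dose, 4 doses have been given. Superposition: Cmin = C₀·(f + f² + … + f^4).
≈ 10.000 × (0.1250 + 0.0156 + 0.0020 + 0.0002) ≈ 10.000 × 0.1428 ≈ 1.428 μg/mL.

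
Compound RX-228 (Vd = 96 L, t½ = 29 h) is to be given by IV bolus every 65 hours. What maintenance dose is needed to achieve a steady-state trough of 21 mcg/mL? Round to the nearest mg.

τ/t½ = 65/29 ≈ 2.2414, so f = (1/2)^(65/29) ≈ 0.211484.
Cmin,ss = (D/Vd)·f/(1−f), so D = Cmin,ss·Vd·(1−f)/f.
D = 21 × 96 × (1−f)/f ≈ 21 × 96 × 3.72849 ≈ 7516.64 mg.

7517 mg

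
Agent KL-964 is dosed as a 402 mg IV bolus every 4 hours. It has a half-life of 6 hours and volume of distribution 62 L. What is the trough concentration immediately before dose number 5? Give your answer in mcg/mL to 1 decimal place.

f = (1/2)^(τ/t½) = (1/2)^(4/6) ≈ 0.6300.
C₀ = D/Vd = 402/62 ≈ 6.484 mcg/mL.
Before the 5th dose, 4 doses have been given. Superposition: Cmin = C₀·(f + f² + … + f^4).
≈ 6.484 × (0.6300 + 0.3969 + 0.2500 + 0.1575) ≈ 6.484 × 1.4344 ≈ 9.301 mcg/mL.

9.3 mcg/mL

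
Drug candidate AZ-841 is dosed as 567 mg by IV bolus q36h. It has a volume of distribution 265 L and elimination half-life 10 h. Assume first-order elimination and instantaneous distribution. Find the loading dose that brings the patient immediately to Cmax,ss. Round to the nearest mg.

f = (1/2)^(36/10) ≈ 0.082469; accumulation ratio R = 1/(1−f) ≈ 1.08988.
Loading dose to hit Cmax,ss on first dose: D_load = D_maint·R ≈ 567 × 1.08988 ≈ 617.96 mg.

618 mg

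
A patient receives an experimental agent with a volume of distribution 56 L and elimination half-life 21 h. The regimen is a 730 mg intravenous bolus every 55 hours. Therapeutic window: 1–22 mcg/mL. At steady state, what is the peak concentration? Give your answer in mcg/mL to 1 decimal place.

15.6 mcg/mL

Over one 55-h interval, 55/21 ≈ 2.619 half-lives elapse, leaving f ≈ 0.1628 of each dose.
At steady state, accumulation factor R = 1/(1 − e^(−kτ)) ≈ 1.1945.
Each bolus raises the concentration by D/Vd = 730/56 ≈ 13.036 mcg/mL.
Steady-state peak Cmax,ss = C₀·R ≈ 13.036 × 1.1945 ≈ 15.572 mcg/mL.
Peak 15.6 mcg/mL vs MTC 22 mcg/mL: below toxic threshold.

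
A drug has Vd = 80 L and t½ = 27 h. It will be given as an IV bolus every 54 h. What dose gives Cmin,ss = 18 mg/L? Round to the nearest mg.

τ/t½ = 54/27 ≈ 2, so f = (1/2)^(54/27) ≈ 0.250000.
Cmin,ss = (D/Vd)·f/(1−f), so D = Cmin,ss·Vd·(1−f)/f.
D = 18 × 80 × (1−f)/f ≈ 18 × 80 × 3.00000 ≈ 4320.00 mg.

4320 mg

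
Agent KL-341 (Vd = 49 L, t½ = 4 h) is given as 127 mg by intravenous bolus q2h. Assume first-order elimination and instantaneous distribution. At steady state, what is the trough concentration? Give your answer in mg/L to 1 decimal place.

k = ln2/t½ = ln2/4 ≈ 0.173287 h⁻¹; fraction remaining f = e^(−kτ) = e^(−0.173287×2) ≈ 0.7071.
Accumulation ratio R = 1/(1 − f) ≈ 1/0.2929 ≈ 3.4141.
Each bolus raises the concentration by D/Vd = 127/49 ≈ 2.592 mg/L.
Cmax,ss = C₀/(1 − f) ≈ 2.592/0.2929 ≈ 8.849 mg/L.
One interval later, Cmin,ss = Cmax,ss·e^(−kτ) ≈ 8.849 × 0.7071 ≈ 6.257 mg/L.

6.3 mg/L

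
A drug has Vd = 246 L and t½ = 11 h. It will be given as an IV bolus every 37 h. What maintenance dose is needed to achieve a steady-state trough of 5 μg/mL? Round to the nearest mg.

τ/t½ = 37/11 ≈ 3.3636, so f = (1/2)^(37/11) ≈ 0.097150.
Cmin,ss = (D/Vd)·f/(1−f), so D = Cmin,ss·Vd·(1−f)/f.
D = 5 × 246 × (1−f)/f ≈ 5 × 246 × 9.29336 ≈ 11430.83 mg.

11431 mg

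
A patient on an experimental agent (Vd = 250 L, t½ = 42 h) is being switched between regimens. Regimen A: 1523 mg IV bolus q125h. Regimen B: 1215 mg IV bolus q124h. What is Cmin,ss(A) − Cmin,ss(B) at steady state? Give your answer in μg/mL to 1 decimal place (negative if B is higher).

Regimen A: f = (1/2)^(125/42) ≈ 0.1271; Cmin,ss = (1523/250)·f/(1−f) ≈ 0.887 μg/mL.
Regimen B: f = (1/2)^(124/42) ≈ 0.1292; Cmin,ss = (1215/250)·f/(1−f) ≈ 0.721 μg/mL.
Difference ≈ 0.887 − 0.721 ≈ 0.166 μg/mL.

0.2 μg/mL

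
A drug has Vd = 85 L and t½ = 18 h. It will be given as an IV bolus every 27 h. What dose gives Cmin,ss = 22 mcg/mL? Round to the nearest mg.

3419 mg

τ/t½ = 27/18 ≈ 1.5, so f = (1/2)^(27/18) ≈ 0.353553.
Cmin,ss = (D/Vd)·f/(1−f), so D = Cmin,ss·Vd·(1−f)/f.
D = 22 × 85 × (1−f)/f ≈ 22 × 85 × 1.82843 ≈ 3419.16 mg.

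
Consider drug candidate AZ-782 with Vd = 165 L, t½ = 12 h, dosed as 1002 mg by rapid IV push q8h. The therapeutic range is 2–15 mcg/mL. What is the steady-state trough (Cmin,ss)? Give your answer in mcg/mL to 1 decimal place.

k = ln2/t½ = ln2/12 ≈ 0.057762 h⁻¹; fraction remaining f = e^(−kτ) = e^(−0.057762×8) ≈ 0.6300.
Each bolus raises the concentration by D/Vd = 1002/165 ≈ 6.073 mcg/mL.
Steady-state trough Cmin,ss = C₀·f/(1−f) ≈ 6.073 × 0.6300/0.3700 ≈ 10.341 mcg/mL.
Trough 10.3 mcg/mL vs MEC 2 mcg/mL: adequate.

10.3 mcg/mL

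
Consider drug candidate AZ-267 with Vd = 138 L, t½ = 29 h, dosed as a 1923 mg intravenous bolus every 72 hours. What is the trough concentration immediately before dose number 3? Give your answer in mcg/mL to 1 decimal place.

2.9 mcg/mL

f = (1/2)^(τ/t½) = (1/2)^(72/29) ≈ 0.1789.
C₀ = D/Vd = 1923/138 ≈ 13.935 mcg/mL.
Before the 3rd dose, 2 doses have been given. Superposition: Cmin = C₀·(f + f²).
≈ 13.935 × (0.1789 + 0.0320) ≈ 13.935 × 0.2109 ≈ 2.939 mcg/mL.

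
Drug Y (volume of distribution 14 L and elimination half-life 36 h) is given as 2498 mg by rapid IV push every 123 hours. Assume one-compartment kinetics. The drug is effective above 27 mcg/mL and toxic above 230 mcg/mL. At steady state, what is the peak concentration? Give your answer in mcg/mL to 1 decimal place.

k = ln2/t½ = ln2/36 ≈ 0.019254 h⁻¹; fraction remaining f = e^(−kτ) = e^(−0.019254×123) ≈ 0.0936.
Accumulation ratio R = 1/(1 − f) ≈ 1/0.9064 ≈ 1.1033.
Single-dose peak C₀ = D/Vd = 2498/14 ≈ 178.429 mcg/mL.
Steady-state peak Cmax,ss = C₀·R ≈ 178.429 × 1.1033 ≈ 196.861 mcg/mL.
Peak 196.9 mcg/mL vs MTC 230 mcg/mL: below toxic threshold.

196.9 mcg/mL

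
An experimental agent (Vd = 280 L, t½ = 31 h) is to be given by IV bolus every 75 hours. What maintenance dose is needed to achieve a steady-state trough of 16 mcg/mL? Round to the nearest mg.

τ/t½ = 75/31 ≈ 2.4194, so f = (1/2)^(75/31) ≈ 0.186940.
Cmin,ss = (D/Vd)·f/(1−f), so D = Cmin,ss·Vd·(1−f)/f.
D = 16 × 280 × (1−f)/f ≈ 16 × 280 × 4.34931 ≈ 19484.91 mg.

19485 mg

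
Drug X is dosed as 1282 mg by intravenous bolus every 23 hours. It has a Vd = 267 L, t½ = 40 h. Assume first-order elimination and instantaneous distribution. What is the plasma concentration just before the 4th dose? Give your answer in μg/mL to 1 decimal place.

f = (1/2)^(τ/t½) = (1/2)^(23/40) ≈ 0.6713.
C₀ = D/Vd = 1282/267 ≈ 4.801 μg/mL.
Before the 4th dose, 3 doses have been given. Superposition: Cmin = C₀·(f + f² + … + f^3).
≈ 4.801 × (0.6713 + 0.4506 + 0.3025) ≈ 4.801 × 1.4244 ≈ 6.839 μg/mL.

6.8 μg/mL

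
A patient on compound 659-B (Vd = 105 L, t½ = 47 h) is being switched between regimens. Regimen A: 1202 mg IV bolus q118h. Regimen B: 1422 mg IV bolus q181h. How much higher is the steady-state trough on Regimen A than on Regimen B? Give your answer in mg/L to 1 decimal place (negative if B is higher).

Regimen A: f = (1/2)^(118/47) ≈ 0.1755; Cmin,ss = (1202/105)·f/(1−f) ≈ 2.437 mg/L.
Regimen B: f = (1/2)^(181/47) ≈ 0.0693; Cmin,ss = (1422/105)·f/(1−f) ≈ 1.008 mg/L.
Difference ≈ 2.437 − 1.008 ≈ 1.429 mg/L.

1.4 mg/L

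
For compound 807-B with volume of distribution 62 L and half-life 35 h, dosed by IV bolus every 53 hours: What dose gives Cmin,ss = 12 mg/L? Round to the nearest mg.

τ/t½ = 53/35 ≈ 1.5143, so f = (1/2)^(53/35) ≈ 0.350070.
Cmin,ss = (D/Vd)·f/(1−f), so D = Cmin,ss·Vd·(1−f)/f.
D = 12 × 62 × (1−f)/f ≈ 12 × 62 × 1.85657 ≈ 1381.29 mg.

1381 mg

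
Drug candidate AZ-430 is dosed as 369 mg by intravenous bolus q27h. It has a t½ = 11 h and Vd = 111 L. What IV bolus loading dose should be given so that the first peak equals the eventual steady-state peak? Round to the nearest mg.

f = (1/2)^(27/11) ≈ 0.182435; accumulation ratio R = 1/(1−f) ≈ 1.22314.
Loading dose to hit Cmax,ss on first dose: D_load = D_maint·R ≈ 369 × 1.22314 ≈ 451.34 mg.

451 mg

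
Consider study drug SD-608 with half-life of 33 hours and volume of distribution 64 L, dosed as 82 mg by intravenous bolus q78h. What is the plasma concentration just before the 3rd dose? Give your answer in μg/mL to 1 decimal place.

0.3 μg/mL

f = (1/2)^(τ/t½) = (1/2)^(78/33) ≈ 0.1943.
C₀ = D/Vd = 82/64 ≈ 1.281 μg/mL.
Before the 3rd dose, 2 doses have been given. Superposition: Cmin = C₀·(f + f²).
≈ 1.281 × (0.1943 + 0.0378) ≈ 1.281 × 0.2321 ≈ 0.297 μg/mL.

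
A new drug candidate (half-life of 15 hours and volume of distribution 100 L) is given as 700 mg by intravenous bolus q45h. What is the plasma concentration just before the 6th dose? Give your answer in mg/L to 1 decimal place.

f = (1/2)^(τ/t½) = (1/2)^(45/15) ≈ 0.1250.
C₀ = D/Vd = 700/100 ≈ 7.000 mg/L.
Before the 6th dose, 5 doses have been given. Superposition: Cmin = C₀·(f + f² + … + f^5).
≈ 7.000 × (0.1250 + 0.0156 + 0.0020 + 0.0002 + 0.0000) ≈ 7.000 × 0.1428 ≈ 1.000 mg/L.

1.0 mg/L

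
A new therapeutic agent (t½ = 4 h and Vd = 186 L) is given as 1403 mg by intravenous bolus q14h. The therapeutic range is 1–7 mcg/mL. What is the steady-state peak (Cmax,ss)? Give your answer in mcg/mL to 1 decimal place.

k = ln2/t½ = ln2/4 ≈ 0.173287 h⁻¹; fraction remaining f = e^(−kτ) = e^(−0.173287×14) ≈ 0.0884.
Accumulation ratio R = 1/(1 − f) ≈ 1/0.9116 ≈ 1.0970.
Single-dose peak C₀ = D/Vd = 1403/186 ≈ 7.543 mcg/mL.
Steady-state peak Cmax,ss = C₀·R ≈ 7.543 × 1.0970 ≈ 8.275 mcg/mL.
Peak 8.3 mcg/mL vs MTC 7 mcg/mL: exceeds toxic threshold.

8.3 mcg/mL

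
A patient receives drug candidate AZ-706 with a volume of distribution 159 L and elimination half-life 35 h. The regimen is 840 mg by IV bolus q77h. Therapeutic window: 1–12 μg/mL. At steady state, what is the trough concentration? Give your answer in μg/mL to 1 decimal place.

τ/t½ = 77/35 ≈ 2.2, so fraction remaining f = (1/2)^(77/35) ≈ 0.2176.
Accumulation ratio R = 1/(1 − f) ≈ 1/0.7824 ≈ 1.2781.
Each bolus raises the concentration by D/Vd = 840/159 ≈ 5.283 μg/mL.
Steady-state peak Cmax,ss = C₀·R ≈ 5.283 × 1.2781 ≈ 6.752 μg/mL.
One interval later, Cmin,ss = Cmax,ss·e^(−kτ) ≈ 6.752 × 0.2176 ≈ 1.469 μg/mL.
Trough 1.5 μg/mL vs MEC 1 μg/mL: adequate.

1.5 μg/mL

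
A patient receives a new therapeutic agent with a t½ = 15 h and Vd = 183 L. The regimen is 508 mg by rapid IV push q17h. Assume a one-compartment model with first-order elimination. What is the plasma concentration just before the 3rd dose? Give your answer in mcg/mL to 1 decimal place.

1.8 mcg/mL

f = (1/2)^(τ/t½) = (1/2)^(17/15) ≈ 0.4559.
C₀ = D/Vd = 508/183 ≈ 2.776 mcg/mL.
Before the 3rd dose, 2 doses have been given. Superposition: Cmin = C₀·(f + f²).
≈ 2.776 × (0.4559 + 0.2078) ≈ 2.776 × 0.6637 ≈ 1.842 mcg/mL.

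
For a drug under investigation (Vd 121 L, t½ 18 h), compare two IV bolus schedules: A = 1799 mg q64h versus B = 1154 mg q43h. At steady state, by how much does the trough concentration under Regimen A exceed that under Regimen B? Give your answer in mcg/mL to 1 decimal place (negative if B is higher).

-0.9 mcg/mL

Regimen A: f = (1/2)^(64/18) ≈ 0.0850; Cmin,ss = (1799/121)·f/(1−f) ≈ 1.381 mcg/mL.
Regimen B: f = (1/2)^(43/18) ≈ 0.1909; Cmin,ss = (1154/121)·f/(1−f) ≈ 2.250 mcg/mL.
Difference ≈ 1.381 − 2.250 ≈ -0.869 mcg/mL.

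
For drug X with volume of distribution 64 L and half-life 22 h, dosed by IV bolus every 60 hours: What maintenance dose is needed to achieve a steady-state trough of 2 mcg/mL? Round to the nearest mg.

720 mg

τ/t½ = 60/22 ≈ 2.7273, so f = (1/2)^(60/22) ≈ 0.151011.
Cmin,ss = (D/Vd)·f/(1−f), so D = Cmin,ss·Vd·(1−f)/f.
D = 2 × 64 × (1−f)/f ≈ 2 × 64 × 5.62203 ≈ 719.62 mg.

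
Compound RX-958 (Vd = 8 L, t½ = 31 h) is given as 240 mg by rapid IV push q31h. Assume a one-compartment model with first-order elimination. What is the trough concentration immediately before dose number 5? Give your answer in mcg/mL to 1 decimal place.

f = (1/2)^(τ/t½) = (1/2)^(31/31) ≈ 0.5000.
C₀ = D/Vd = 240/8 ≈ 30.000 mcg/mL.
Before the 5th dose, 4 doses have been given. Superposition: Cmin = C₀·(f + f² + … + f^4).
≈ 30.000 × (0.5000 + 0.2500 + 0.1250 + 0.0625) ≈ 30.000 × 0.9375 ≈ 28.125 mcg/mL.

28.1 mcg/mL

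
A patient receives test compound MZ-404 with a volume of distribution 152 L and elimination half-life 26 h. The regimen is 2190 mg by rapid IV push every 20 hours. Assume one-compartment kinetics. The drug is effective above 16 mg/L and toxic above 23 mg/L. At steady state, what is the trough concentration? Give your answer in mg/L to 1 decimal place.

20.5 mg/L

Over one 20-h interval, 20/26 ≈ 0.76923 half-lives elapse, leaving f ≈ 0.5867 of each dose.
Accumulation ratio R = 1/(1 − f) ≈ 1/0.4133 ≈ 2.4195.
Each bolus raises the concentration by D/Vd = 2190/152 ≈ 14.408 mg/L.
Steady-state peak Cmax,ss = C₀·R ≈ 14.408 × 2.4195 ≈ 34.860 mg/L.
One interval later, Cmin,ss = Cmax,ss·e^(−kτ) ≈ 34.860 × 0.5867 ≈ 20.452 mg/L.
Trough 20.5 mg/L vs MEC 16 mg/L: adequate.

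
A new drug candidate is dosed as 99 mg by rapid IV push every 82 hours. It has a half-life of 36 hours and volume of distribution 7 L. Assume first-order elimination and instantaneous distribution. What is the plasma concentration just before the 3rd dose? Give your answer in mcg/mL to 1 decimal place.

f = (1/2)^(τ/t½) = (1/2)^(82/36) ≈ 0.2062.
C₀ = D/Vd = 99/7 ≈ 14.143 mcg/mL.
Before the 3rd dose, 2 doses have been given. Superposition: Cmin = C₀·(f + f²).
≈ 14.143 × (0.2062 + 0.0425) ≈ 14.143 × 0.2487 ≈ 3.517 mcg/mL.

3.5 mcg/mL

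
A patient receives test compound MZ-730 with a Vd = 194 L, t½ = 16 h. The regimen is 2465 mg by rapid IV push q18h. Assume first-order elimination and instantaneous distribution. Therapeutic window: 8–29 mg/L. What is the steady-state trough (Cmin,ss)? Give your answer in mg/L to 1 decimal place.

k = ln2/t½ = ln2/16 ≈ 0.043322 h⁻¹; fraction remaining f = e^(−kτ) = e^(−0.043322×18) ≈ 0.4585.
Accumulation ratio R = 1/(1 − f) ≈ 1/0.5415 ≈ 1.8467.
Each bolus raises the concentration by D/Vd = 2465/194 ≈ 12.706 mg/L.
Steady-state peak Cmax,ss = C₀·R ≈ 12.706 × 1.8467 ≈ 23.464 mg/L.
One interval later, Cmin,ss = Cmax,ss·e^(−kτ) ≈ 23.464 × 0.4585 ≈ 10.758 mg/L.
Trough 10.8 mg/L vs MEC 8 mg/L: adequate.

10.8 mg/L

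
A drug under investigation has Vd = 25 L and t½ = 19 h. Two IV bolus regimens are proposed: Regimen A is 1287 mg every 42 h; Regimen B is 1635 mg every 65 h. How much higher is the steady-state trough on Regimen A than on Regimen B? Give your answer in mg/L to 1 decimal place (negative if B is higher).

Regimen A: f = (1/2)^(42/19) ≈ 0.2161; Cmin,ss = (1287/25)·f/(1−f) ≈ 14.192 mg/L.
Regimen B: f = (1/2)^(65/19) ≈ 0.0934; Cmin,ss = (1635/25)·f/(1−f) ≈ 6.738 mg/L.
Difference ≈ 14.192 − 6.738 ≈ 7.454 mg/L.

7.5 mg/L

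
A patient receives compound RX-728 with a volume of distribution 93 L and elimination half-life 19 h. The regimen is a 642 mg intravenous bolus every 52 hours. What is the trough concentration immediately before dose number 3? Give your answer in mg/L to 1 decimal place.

1.2 mg/L

f = (1/2)^(τ/t½) = (1/2)^(52/19) ≈ 0.1500.
C₀ = D/Vd = 642/93 ≈ 6.903 mg/L.
Before the 3rd dose, 2 doses have been given. Superposition: Cmin = C₀·(f + f²).
≈ 6.903 × (0.1500 + 0.0225) ≈ 6.903 × 0.1725 ≈ 1.191 mg/L.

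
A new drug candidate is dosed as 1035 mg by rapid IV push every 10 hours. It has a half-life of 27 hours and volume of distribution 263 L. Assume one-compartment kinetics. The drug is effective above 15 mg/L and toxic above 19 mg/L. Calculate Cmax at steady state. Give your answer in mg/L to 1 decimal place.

17.4 mg/L

Over one 10-h interval, 10/27 ≈ 0.37037 half-lives elapse, leaving f ≈ 0.7736 of each dose.
Accumulation ratio R = 1/(1 − f) ≈ 1/0.2264 ≈ 4.4170.
Single-dose peak C₀ = D/Vd = 1035/263 ≈ 3.935 mg/L.
Steady-state peak Cmax,ss = C₀·R ≈ 3.935 × 4.4170 ≈ 17.381 mg/L.
Peak 17.4 mg/L vs MTC 19 mg/L: below toxic threshold.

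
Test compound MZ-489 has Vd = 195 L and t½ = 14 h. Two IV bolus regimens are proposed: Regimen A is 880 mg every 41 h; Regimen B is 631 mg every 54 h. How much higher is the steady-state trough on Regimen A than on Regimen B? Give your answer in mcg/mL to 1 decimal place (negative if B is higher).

0.4 mcg/mL

Regimen A: f = (1/2)^(41/14) ≈ 0.1313; Cmin,ss = (880/195)·f/(1−f) ≈ 0.682 mcg/mL.
Regimen B: f = (1/2)^(54/14) ≈ 0.0690; Cmin,ss = (631/195)·f/(1−f) ≈ 0.240 mcg/mL.
Difference ≈ 0.682 − 0.240 ≈ 0.442 mcg/mL.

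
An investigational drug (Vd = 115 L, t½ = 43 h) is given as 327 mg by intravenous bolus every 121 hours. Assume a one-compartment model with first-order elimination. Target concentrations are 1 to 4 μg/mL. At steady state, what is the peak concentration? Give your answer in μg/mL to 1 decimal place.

3.3 μg/mL

Over one 121-h interval, 121/43 ≈ 2.814 half-lives elapse, leaving f ≈ 0.1422 of each dose.
Accumulation ratio R = 1/(1 − f) ≈ 1/0.8578 ≈ 1.1658.
Single-dose peak C₀ = D/Vd = 327/115 ≈ 2.843 μg/mL.
Steady-state peak Cmax,ss = C₀·R ≈ 2.843 × 1.1658 ≈ 3.314 μg/mL.
Peak 3.3 μg/mL vs MTC 4 μg/mL: below toxic threshold.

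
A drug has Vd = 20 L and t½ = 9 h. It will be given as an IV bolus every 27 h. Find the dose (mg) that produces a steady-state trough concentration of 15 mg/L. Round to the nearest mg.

τ/t½ = 27/9 ≈ 3, so f = (1/2)^(27/9) ≈ 0.125000.
Cmin,ss = (D/Vd)·f/(1−f), so D = Cmin,ss·Vd·(1−f)/f.
D = 15 × 20 × (1−f)/f ≈ 15 × 20 × 7.00000 ≈ 2100.00 mg.

2100 mg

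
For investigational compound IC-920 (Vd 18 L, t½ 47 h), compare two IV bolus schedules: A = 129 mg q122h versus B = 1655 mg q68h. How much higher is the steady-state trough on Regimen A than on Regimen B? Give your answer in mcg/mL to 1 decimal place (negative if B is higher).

Regimen A: f = (1/2)^(122/47) ≈ 0.1654; Cmin,ss = (129/18)·f/(1−f) ≈ 1.420 mcg/mL.
Regimen B: f = (1/2)^(68/47) ≈ 0.3668; Cmin,ss = (1655/18)·f/(1−f) ≈ 53.262 mcg/mL.
Difference ≈ 1.420 − 53.262 ≈ -51.842 mcg/mL.

-51.8 mcg/mL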